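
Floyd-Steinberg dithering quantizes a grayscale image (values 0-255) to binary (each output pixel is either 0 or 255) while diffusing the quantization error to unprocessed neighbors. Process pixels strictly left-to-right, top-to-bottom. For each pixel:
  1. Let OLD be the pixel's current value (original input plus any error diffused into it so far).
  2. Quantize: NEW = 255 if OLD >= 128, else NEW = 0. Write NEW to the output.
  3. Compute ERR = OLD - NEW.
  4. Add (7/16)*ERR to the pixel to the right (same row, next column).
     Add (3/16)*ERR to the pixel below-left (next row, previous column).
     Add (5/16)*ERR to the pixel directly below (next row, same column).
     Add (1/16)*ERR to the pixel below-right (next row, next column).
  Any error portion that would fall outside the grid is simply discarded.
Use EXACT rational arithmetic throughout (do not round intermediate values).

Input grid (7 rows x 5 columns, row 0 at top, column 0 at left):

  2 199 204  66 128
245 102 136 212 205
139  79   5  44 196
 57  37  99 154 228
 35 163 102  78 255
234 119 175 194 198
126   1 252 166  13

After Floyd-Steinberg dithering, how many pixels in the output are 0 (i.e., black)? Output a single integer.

(0,0): OLD=2 → NEW=0, ERR=2
(0,1): OLD=1599/8 → NEW=255, ERR=-441/8
(0,2): OLD=23025/128 → NEW=255, ERR=-9615/128
(0,3): OLD=67863/2048 → NEW=0, ERR=67863/2048
(0,4): OLD=4669345/32768 → NEW=255, ERR=-3686495/32768
(1,0): OLD=30117/128 → NEW=255, ERR=-2523/128
(1,1): OLD=63683/1024 → NEW=0, ERR=63683/1024
(1,2): OLD=4669503/32768 → NEW=255, ERR=-3686337/32768
(1,3): OLD=19313203/131072 → NEW=255, ERR=-14110157/131072
(1,4): OLD=261758393/2097152 → NEW=0, ERR=261758393/2097152
(2,0): OLD=2367505/16384 → NEW=255, ERR=-1810415/16384
(2,1): OLD=14557323/524288 → NEW=0, ERR=14557323/524288
(2,2): OLD=-287778847/8388608 → NEW=0, ERR=-287778847/8388608
(2,3): OLD=1573276307/134217728 → NEW=0, ERR=1573276307/134217728
(2,4): OLD=501233614149/2147483648 → NEW=255, ERR=-46374716091/2147483648
(3,0): OLD=232156225/8388608 → NEW=0, ERR=232156225/8388608
(3,1): OLD=2982733165/67108864 → NEW=0, ERR=2982733165/67108864
(3,2): OLD=239783341311/2147483648 → NEW=0, ERR=239783341311/2147483648
(3,3): OLD=860368708663/4294967296 → NEW=255, ERR=-234847951817/4294967296
(3,4): OLD=13610702714003/68719476736 → NEW=255, ERR=-3912763853677/68719476736
(4,0): OLD=55815412335/1073741824 → NEW=0, ERR=55815412335/1073741824
(4,1): OLD=7638072450607/34359738368 → NEW=255, ERR=-1123660833233/34359738368
(4,2): OLD=63282943025697/549755813888 → NEW=0, ERR=63282943025697/549755813888
(4,3): OLD=946251370636591/8796093022208 → NEW=0, ERR=946251370636591/8796093022208
(4,4): OLD=39526681653390281/140737488355328 → NEW=255, ERR=3638622122781641/140737488355328
(5,0): OLD=134202343923693/549755813888 → NEW=255, ERR=-5985388617747/549755813888
(5,1): OLD=566685401426247/4398046511104 → NEW=255, ERR=-554816458905273/4398046511104
(5,2): OLD=24475362418166463/140737488355328 → NEW=255, ERR=-11412697112442177/140737488355328
(5,3): OLD=114944173375423377/562949953421312 → NEW=255, ERR=-28608064747011183/562949953421312
(5,4): OLD=1716501529386012779/9007199254740992 → NEW=255, ERR=-580334280572940181/9007199254740992
(6,0): OLD=6962596844959965/70368744177664 → NEW=0, ERR=6962596844959965/70368744177664
(6,1): OLD=-24812828605188685/2251799813685248 → NEW=0, ERR=-24812828605188685/2251799813685248
(6,2): OLD=7365188475623591009/36028797018963968 → NEW=255, ERR=-1822154764212220831/36028797018963968
(6,3): OLD=63897158986178695147/576460752303423488 → NEW=0, ERR=63897158986178695147/576460752303423488
(6,4): OLD=352182321298082642221/9223372036854775808 → NEW=0, ERR=352182321298082642221/9223372036854775808
Output grid:
  Row 0: .##.#  (2 black, running=2)
  Row 1: #.##.  (2 black, running=4)
  Row 2: #...#  (3 black, running=7)
  Row 3: ...##  (3 black, running=10)
  Row 4: .#..#  (3 black, running=13)
  Row 5: #####  (0 black, running=13)
  Row 6: ..#..  (4 black, running=17)

Answer: 17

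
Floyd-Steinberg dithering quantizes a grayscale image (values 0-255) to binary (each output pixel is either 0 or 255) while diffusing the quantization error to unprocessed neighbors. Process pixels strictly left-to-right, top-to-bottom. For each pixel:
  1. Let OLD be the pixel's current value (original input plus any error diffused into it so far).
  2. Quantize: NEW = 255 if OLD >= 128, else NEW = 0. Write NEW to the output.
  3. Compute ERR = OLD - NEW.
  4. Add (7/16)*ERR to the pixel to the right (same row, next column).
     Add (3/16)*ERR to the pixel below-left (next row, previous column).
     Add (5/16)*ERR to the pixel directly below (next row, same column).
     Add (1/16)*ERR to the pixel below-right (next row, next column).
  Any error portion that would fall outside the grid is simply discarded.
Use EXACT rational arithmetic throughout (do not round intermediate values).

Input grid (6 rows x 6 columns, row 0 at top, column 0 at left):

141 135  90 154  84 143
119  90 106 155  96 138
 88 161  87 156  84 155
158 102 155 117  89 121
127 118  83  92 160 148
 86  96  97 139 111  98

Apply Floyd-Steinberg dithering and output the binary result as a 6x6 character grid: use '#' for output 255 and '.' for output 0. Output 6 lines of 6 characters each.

(0,0): OLD=141 → NEW=255, ERR=-114
(0,1): OLD=681/8 → NEW=0, ERR=681/8
(0,2): OLD=16287/128 → NEW=0, ERR=16287/128
(0,3): OLD=429401/2048 → NEW=255, ERR=-92839/2048
(0,4): OLD=2102639/32768 → NEW=0, ERR=2102639/32768
(0,5): OLD=89691657/524288 → NEW=255, ERR=-44001783/524288
(1,0): OLD=12715/128 → NEW=0, ERR=12715/128
(1,1): OLD=181037/1024 → NEW=255, ERR=-80083/1024
(1,2): OLD=3551025/32768 → NEW=0, ERR=3551025/32768
(1,3): OLD=27293021/131072 → NEW=255, ERR=-6130339/131072
(1,4): OLD=646095863/8388608 → NEW=0, ERR=646095863/8388608
(1,5): OLD=20062850449/134217728 → NEW=255, ERR=-14162670191/134217728
(2,0): OLD=1710143/16384 → NEW=0, ERR=1710143/16384
(2,1): OLD=109447205/524288 → NEW=255, ERR=-24246235/524288
(2,2): OLD=729600687/8388608 → NEW=0, ERR=729600687/8388608
(2,3): OLD=13465405943/67108864 → NEW=255, ERR=-3647354377/67108864
(2,4): OLD=132247856485/2147483648 → NEW=0, ERR=132247856485/2147483648
(2,5): OLD=5283881368083/34359738368 → NEW=255, ERR=-3477851915757/34359738368
(3,0): OLD=1526284239/8388608 → NEW=255, ERR=-612810801/8388608
(3,1): OLD=5262614563/67108864 → NEW=0, ERR=5262614563/67108864
(3,2): OLD=109203365465/536870912 → NEW=255, ERR=-27698717095/536870912
(3,3): OLD=3244469955403/34359738368 → NEW=0, ERR=3244469955403/34359738368
(3,4): OLD=34959192227179/274877906944 → NEW=0, ERR=34959192227179/274877906944
(3,5): OLD=654691622433637/4398046511104 → NEW=255, ERR=-466810237897883/4398046511104
(4,0): OLD=127640623297/1073741824 → NEW=0, ERR=127640623297/1073741824
(4,1): OLD=3097086006733/17179869184 → NEW=255, ERR=-1283780635187/17179869184
(4,2): OLD=31221082712151/549755813888 → NEW=0, ERR=31221082712151/549755813888
(4,3): OLD=1468737400518227/8796093022208 → NEW=255, ERR=-774266320144813/8796093022208
(4,4): OLD=20721327533383299/140737488355328 → NEW=255, ERR=-15166731997225341/140737488355328
(4,5): OLD=170308716801493685/2251799813685248 → NEW=0, ERR=170308716801493685/2251799813685248
(5,0): OLD=29999407955383/274877906944 → NEW=0, ERR=29999407955383/274877906944
(5,1): OLD=1218026987141927/8796093022208 → NEW=255, ERR=-1024976733521113/8796093022208
(5,2): OLD=2997145603570461/70368744177664 → NEW=0, ERR=2997145603570461/70368744177664
(5,3): OLD=255511308123285519/2251799813685248 → NEW=0, ERR=255511308123285519/2251799813685248
(5,4): OLD=610893879829672591/4503599627370496 → NEW=255, ERR=-537524025149803889/4503599627370496
(5,5): OLD=4516727783772036443/72057594037927936 → NEW=0, ERR=4516727783772036443/72057594037927936
Row 0: #..#.#
Row 1: .#.#.#
Row 2: .#.#.#
Row 3: #.#..#
Row 4: .#.##.
Row 5: .#..#.

Answer: #..#.#
.#.#.#
.#.#.#
#.#..#
.#.##.
.#..#.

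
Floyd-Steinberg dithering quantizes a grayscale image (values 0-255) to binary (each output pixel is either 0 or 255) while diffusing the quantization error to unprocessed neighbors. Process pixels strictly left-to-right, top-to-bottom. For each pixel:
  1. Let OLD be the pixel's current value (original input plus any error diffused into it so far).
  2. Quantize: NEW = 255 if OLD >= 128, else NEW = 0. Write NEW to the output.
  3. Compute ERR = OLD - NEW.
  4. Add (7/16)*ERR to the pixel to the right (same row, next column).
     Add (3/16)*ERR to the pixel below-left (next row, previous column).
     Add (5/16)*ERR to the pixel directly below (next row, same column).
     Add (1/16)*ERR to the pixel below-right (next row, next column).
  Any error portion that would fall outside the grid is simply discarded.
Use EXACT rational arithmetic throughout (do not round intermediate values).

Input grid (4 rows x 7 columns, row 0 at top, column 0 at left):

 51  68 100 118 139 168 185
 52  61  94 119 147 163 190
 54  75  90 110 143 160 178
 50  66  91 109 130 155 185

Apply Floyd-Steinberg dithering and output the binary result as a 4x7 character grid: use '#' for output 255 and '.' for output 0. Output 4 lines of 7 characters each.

(0,0): OLD=51 → NEW=0, ERR=51
(0,1): OLD=1445/16 → NEW=0, ERR=1445/16
(0,2): OLD=35715/256 → NEW=255, ERR=-29565/256
(0,3): OLD=276373/4096 → NEW=0, ERR=276373/4096
(0,4): OLD=11044115/65536 → NEW=255, ERR=-5667565/65536
(0,5): OLD=136487813/1048576 → NEW=255, ERR=-130899067/1048576
(0,6): OLD=2187491491/16777216 → NEW=255, ERR=-2090698589/16777216
(1,0): OLD=21727/256 → NEW=0, ERR=21727/256
(1,1): OLD=220953/2048 → NEW=0, ERR=220953/2048
(1,2): OLD=8087565/65536 → NEW=0, ERR=8087565/65536
(1,3): OLD=44733001/262144 → NEW=255, ERR=-22113719/262144
(1,4): OLD=1071715707/16777216 → NEW=0, ERR=1071715707/16777216
(1,5): OLD=16531035755/134217728 → NEW=0, ERR=16531035755/134217728
(1,6): OLD=423356119269/2147483648 → NEW=255, ERR=-124252210971/2147483648
(2,0): OLD=3301411/32768 → NEW=0, ERR=3301411/32768
(2,1): OLD=190040241/1048576 → NEW=255, ERR=-77346639/1048576
(2,2): OLD=1463291475/16777216 → NEW=0, ERR=1463291475/16777216
(2,3): OLD=18990057083/134217728 → NEW=255, ERR=-15235463557/134217728
(2,4): OLD=140790714091/1073741824 → NEW=255, ERR=-133013451029/1073741824
(2,5): OLD=4722275662457/34359738368 → NEW=255, ERR=-4039457621383/34359738368
(2,6): OLD=63872099797983/549755813888 → NEW=0, ERR=63872099797983/549755813888
(3,0): OLD=1135046643/16777216 → NEW=0, ERR=1135046643/16777216
(3,1): OLD=12777266167/134217728 → NEW=0, ERR=12777266167/134217728
(3,2): OLD=143893386837/1073741824 → NEW=255, ERR=-129910778283/1073741824
(3,3): OLD=12105513027/4294967296 → NEW=0, ERR=12105513027/4294967296
(3,4): OLD=34845360835571/549755813888 → NEW=0, ERR=34845360835571/549755813888
(3,5): OLD=703834373523849/4398046511104 → NEW=255, ERR=-417667486807671/4398046511104
(3,6): OLD=12132378681596439/70368744177664 → NEW=255, ERR=-5811651083707881/70368744177664
Row 0: ..#.###
Row 1: ...#..#
Row 2: .#.###.
Row 3: ..#..##

Answer: ..#.###
...#..#
.#.###.
..#..##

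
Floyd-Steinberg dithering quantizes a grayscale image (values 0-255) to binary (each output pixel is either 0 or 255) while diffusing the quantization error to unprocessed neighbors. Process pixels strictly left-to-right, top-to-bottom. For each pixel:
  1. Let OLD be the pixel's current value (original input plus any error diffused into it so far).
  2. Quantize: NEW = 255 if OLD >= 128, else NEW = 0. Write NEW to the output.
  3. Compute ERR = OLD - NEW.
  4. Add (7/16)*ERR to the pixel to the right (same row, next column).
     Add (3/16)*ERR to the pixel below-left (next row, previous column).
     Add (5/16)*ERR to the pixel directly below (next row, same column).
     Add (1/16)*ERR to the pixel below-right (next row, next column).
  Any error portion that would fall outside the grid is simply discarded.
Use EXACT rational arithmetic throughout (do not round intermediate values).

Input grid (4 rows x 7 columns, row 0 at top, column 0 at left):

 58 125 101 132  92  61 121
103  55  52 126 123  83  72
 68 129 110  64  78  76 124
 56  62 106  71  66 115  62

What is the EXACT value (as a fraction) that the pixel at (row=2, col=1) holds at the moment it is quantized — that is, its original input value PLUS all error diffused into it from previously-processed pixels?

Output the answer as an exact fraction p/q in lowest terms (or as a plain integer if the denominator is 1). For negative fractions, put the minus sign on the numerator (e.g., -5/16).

Answer: 118338735/524288

Derivation:
(0,0): OLD=58 → NEW=0, ERR=58
(0,1): OLD=1203/8 → NEW=255, ERR=-837/8
(0,2): OLD=7069/128 → NEW=0, ERR=7069/128
(0,3): OLD=319819/2048 → NEW=255, ERR=-202421/2048
(0,4): OLD=1597709/32768 → NEW=0, ERR=1597709/32768
(0,5): OLD=43165531/524288 → NEW=0, ERR=43165531/524288
(0,6): OLD=1317180285/8388608 → NEW=255, ERR=-821914755/8388608
(1,0): OLD=12993/128 → NEW=0, ERR=12993/128
(1,1): OLD=82631/1024 → NEW=0, ERR=82631/1024
(1,2): OLD=2604755/32768 → NEW=0, ERR=2604755/32768
(1,3): OLD=18675671/131072 → NEW=255, ERR=-14747689/131072
(1,4): OLD=824357029/8388608 → NEW=0, ERR=824357029/8388608
(1,5): OLD=9153541173/67108864 → NEW=255, ERR=-7959219147/67108864
(1,6): OLD=-5756524933/1073741824 → NEW=0, ERR=-5756524933/1073741824
(2,0): OLD=1881725/16384 → NEW=0, ERR=1881725/16384
(2,1): OLD=118338735/524288 → NEW=255, ERR=-15354705/524288
Target (2,1): original=129, with diffused error = 118338735/524288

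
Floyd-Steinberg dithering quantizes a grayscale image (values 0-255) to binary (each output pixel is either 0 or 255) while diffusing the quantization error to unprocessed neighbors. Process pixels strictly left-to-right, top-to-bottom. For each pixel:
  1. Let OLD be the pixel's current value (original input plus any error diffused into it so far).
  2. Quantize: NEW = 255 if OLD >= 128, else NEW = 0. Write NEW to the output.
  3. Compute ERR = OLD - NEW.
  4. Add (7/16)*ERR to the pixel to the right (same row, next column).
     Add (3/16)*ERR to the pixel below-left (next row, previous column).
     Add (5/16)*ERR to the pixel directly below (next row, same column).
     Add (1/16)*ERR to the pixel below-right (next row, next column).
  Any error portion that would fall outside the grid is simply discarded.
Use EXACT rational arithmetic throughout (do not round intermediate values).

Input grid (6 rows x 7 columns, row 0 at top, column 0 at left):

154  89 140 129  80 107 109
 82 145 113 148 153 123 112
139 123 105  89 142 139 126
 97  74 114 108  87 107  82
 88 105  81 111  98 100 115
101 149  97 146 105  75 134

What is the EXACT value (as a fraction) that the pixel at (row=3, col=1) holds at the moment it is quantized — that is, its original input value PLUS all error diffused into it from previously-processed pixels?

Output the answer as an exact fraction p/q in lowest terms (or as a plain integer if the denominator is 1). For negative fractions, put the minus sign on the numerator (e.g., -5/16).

(0,0): OLD=154 → NEW=255, ERR=-101
(0,1): OLD=717/16 → NEW=0, ERR=717/16
(0,2): OLD=40859/256 → NEW=255, ERR=-24421/256
(0,3): OLD=357437/4096 → NEW=0, ERR=357437/4096
(0,4): OLD=7744939/65536 → NEW=0, ERR=7744939/65536
(0,5): OLD=166412205/1048576 → NEW=255, ERR=-100974675/1048576
(0,6): OLD=1121893819/16777216 → NEW=0, ERR=1121893819/16777216
(1,0): OLD=15063/256 → NEW=0, ERR=15063/256
(1,1): OLD=328801/2048 → NEW=255, ERR=-193439/2048
(1,2): OLD=3999605/65536 → NEW=0, ERR=3999605/65536
(1,3): OLD=57191121/262144 → NEW=255, ERR=-9655599/262144
(1,4): OLD=2704732243/16777216 → NEW=255, ERR=-1573457837/16777216
(1,5): OLD=9636884035/134217728 → NEW=0, ERR=9636884035/134217728
(1,6): OLD=339927351181/2147483648 → NEW=255, ERR=-207680979059/2147483648
(2,0): OLD=4576955/32768 → NEW=255, ERR=-3778885/32768
(2,1): OLD=60975161/1048576 → NEW=0, ERR=60975161/1048576
(2,2): OLD=2293494251/16777216 → NEW=255, ERR=-1984695829/16777216
(2,3): OLD=1605809235/134217728 → NEW=0, ERR=1605809235/134217728
(2,4): OLD=138606007299/1073741824 → NEW=255, ERR=-135198157821/1073741824
(2,5): OLD=2829734606145/34359738368 → NEW=0, ERR=2829734606145/34359738368
(2,6): OLD=74929938781143/549755813888 → NEW=255, ERR=-65257793760297/549755813888
(3,0): OLD=1205693835/16777216 → NEW=0, ERR=1205693835/16777216
(3,1): OLD=12646608431/134217728 → NEW=0, ERR=12646608431/134217728
Target (3,1): original=74, with diffused error = 12646608431/134217728

Answer: 12646608431/134217728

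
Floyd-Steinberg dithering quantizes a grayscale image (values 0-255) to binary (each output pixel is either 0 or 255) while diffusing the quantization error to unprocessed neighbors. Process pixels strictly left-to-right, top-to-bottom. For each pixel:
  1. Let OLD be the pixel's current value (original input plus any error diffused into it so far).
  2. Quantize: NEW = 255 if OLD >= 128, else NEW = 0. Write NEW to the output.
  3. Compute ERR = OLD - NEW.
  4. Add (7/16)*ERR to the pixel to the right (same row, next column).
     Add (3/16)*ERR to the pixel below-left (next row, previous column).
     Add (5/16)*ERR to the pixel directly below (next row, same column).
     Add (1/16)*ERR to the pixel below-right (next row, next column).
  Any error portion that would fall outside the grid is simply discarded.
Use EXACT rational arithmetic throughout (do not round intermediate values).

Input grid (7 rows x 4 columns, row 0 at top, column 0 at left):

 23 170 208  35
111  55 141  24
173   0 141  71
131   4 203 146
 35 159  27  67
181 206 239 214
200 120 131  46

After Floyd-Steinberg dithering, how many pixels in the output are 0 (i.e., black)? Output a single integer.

Answer: 15

Derivation:
(0,0): OLD=23 → NEW=0, ERR=23
(0,1): OLD=2881/16 → NEW=255, ERR=-1199/16
(0,2): OLD=44855/256 → NEW=255, ERR=-20425/256
(0,3): OLD=385/4096 → NEW=0, ERR=385/4096
(1,0): OLD=26659/256 → NEW=0, ERR=26659/256
(1,1): OLD=130293/2048 → NEW=0, ERR=130293/2048
(1,2): OLD=9124889/65536 → NEW=255, ERR=-7586791/65536
(1,3): OLD=-33139713/1048576 → NEW=0, ERR=-33139713/1048576
(2,0): OLD=7126103/32768 → NEW=255, ERR=-1229737/32768
(2,1): OLD=-12305107/1048576 → NEW=0, ERR=-12305107/1048576
(2,2): OLD=204974913/2097152 → NEW=0, ERR=204974913/2097152
(2,3): OLD=3243014621/33554432 → NEW=0, ERR=3243014621/33554432
(3,0): OLD=1964142055/16777216 → NEW=0, ERR=1964142055/16777216
(3,1): OLD=18128100217/268435456 → NEW=0, ERR=18128100217/268435456
(3,2): OLD=1204641250439/4294967296 → NEW=255, ERR=109424589959/4294967296
(3,3): OLD=13294333712433/68719476736 → NEW=255, ERR=-4229132855247/68719476736
(4,0): OLD=361839520411/4294967296 → NEW=0, ERR=361839520411/4294967296
(4,1): OLD=7870307798609/34359738368 → NEW=255, ERR=-891425485231/34359738368
(4,2): OLD=17914219443249/1099511627776 → NEW=0, ERR=17914219443249/1099511627776
(4,3): OLD=993758067688359/17592186044416 → NEW=0, ERR=993758067688359/17592186044416
(5,0): OLD=111305106674475/549755813888 → NEW=255, ERR=-28882625866965/549755813888
(5,1): OLD=3223379060930189/17592186044416 → NEW=255, ERR=-1262628380395891/17592186044416
(5,2): OLD=1949753833786321/8796093022208 → NEW=255, ERR=-293249886876719/8796093022208
(5,3): OLD=61385564449340097/281474976710656 → NEW=255, ERR=-10390554611877183/281474976710656
(6,0): OLD=47885890062229127/281474976710656 → NEW=255, ERR=-23890228998988153/281474976710656
(6,1): OLD=229250188275820065/4503599627370496 → NEW=0, ERR=229250188275820065/4503599627370496
(6,2): OLD=9471596939743446551/72057594037927936 → NEW=255, ERR=-8903089539928177129/72057594037927936
(6,3): OLD=-24989450544079155295/1152921504606846976 → NEW=0, ERR=-24989450544079155295/1152921504606846976
Output grid:
  Row 0: .##.  (2 black, running=2)
  Row 1: ..#.  (3 black, running=5)
  Row 2: #...  (3 black, running=8)
  Row 3: ..##  (2 black, running=10)
  Row 4: .#..  (3 black, running=13)
  Row 5: ####  (0 black, running=13)
  Row 6: #.#.  (2 black, running=15)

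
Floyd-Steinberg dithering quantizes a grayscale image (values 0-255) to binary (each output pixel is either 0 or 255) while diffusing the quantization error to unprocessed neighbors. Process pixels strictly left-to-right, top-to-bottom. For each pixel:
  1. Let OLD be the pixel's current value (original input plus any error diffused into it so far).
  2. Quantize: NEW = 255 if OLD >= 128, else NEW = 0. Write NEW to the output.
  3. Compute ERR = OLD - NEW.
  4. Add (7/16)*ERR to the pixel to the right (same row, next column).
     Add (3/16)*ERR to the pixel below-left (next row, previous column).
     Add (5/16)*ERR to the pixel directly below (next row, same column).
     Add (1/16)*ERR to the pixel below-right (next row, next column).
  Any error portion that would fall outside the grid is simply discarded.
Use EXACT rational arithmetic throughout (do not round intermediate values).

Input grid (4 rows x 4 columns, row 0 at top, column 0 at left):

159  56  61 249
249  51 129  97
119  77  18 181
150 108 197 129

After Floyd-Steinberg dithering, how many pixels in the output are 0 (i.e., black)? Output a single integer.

(0,0): OLD=159 → NEW=255, ERR=-96
(0,1): OLD=14 → NEW=0, ERR=14
(0,2): OLD=537/8 → NEW=0, ERR=537/8
(0,3): OLD=35631/128 → NEW=255, ERR=2991/128
(1,0): OLD=1773/8 → NEW=255, ERR=-267/8
(1,1): OLD=3031/64 → NEW=0, ERR=3031/64
(1,2): OLD=360351/2048 → NEW=255, ERR=-161889/2048
(1,3): OLD=2422025/32768 → NEW=0, ERR=2422025/32768
(2,0): OLD=120269/1024 → NEW=0, ERR=120269/1024
(2,1): OLD=4137843/32768 → NEW=0, ERR=4137843/32768
(2,2): OLD=2141807/32768 → NEW=0, ERR=2141807/32768
(2,3): OLD=59704339/262144 → NEW=255, ERR=-7142381/262144
(3,0): OLD=110299769/524288 → NEW=255, ERR=-23393671/524288
(3,1): OLD=1237625871/8388608 → NEW=255, ERR=-901469169/8388608
(3,2): OLD=23245740425/134217728 → NEW=255, ERR=-10979780215/134217728
(3,3): OLD=190655275199/2147483648 → NEW=0, ERR=190655275199/2147483648
Output grid:
  Row 0: #..#  (2 black, running=2)
  Row 1: #.#.  (2 black, running=4)
  Row 2: ...#  (3 black, running=7)
  Row 3: ###.  (1 black, running=8)

Answer: 8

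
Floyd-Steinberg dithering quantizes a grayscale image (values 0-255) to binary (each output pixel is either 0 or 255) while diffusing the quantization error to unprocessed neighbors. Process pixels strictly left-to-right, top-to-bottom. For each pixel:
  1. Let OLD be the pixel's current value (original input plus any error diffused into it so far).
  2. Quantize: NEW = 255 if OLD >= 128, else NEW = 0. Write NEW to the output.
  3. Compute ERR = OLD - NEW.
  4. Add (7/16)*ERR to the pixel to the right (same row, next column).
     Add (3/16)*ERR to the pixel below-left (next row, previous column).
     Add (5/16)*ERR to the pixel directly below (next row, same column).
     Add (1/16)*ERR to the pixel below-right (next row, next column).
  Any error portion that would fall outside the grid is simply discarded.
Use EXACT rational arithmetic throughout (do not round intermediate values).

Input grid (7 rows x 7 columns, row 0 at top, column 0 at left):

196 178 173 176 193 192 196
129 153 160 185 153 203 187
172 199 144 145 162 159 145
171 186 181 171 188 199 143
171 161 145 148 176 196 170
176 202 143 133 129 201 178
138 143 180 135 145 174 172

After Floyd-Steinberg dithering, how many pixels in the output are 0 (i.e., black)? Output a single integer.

(0,0): OLD=196 → NEW=255, ERR=-59
(0,1): OLD=2435/16 → NEW=255, ERR=-1645/16
(0,2): OLD=32773/256 → NEW=255, ERR=-32507/256
(0,3): OLD=493347/4096 → NEW=0, ERR=493347/4096
(0,4): OLD=16101877/65536 → NEW=255, ERR=-609803/65536
(0,5): OLD=197057971/1048576 → NEW=255, ERR=-70328909/1048576
(0,6): OLD=2796031973/16777216 → NEW=255, ERR=-1482158107/16777216
(1,0): OLD=23369/256 → NEW=0, ERR=23369/256
(1,1): OLD=273023/2048 → NEW=255, ERR=-249217/2048
(1,2): OLD=5455083/65536 → NEW=0, ERR=5455083/65536
(1,3): OLD=65372175/262144 → NEW=255, ERR=-1474545/262144
(1,4): OLD=2392152653/16777216 → NEW=255, ERR=-1886037427/16777216
(1,5): OLD=15530619485/134217728 → NEW=0, ERR=15530619485/134217728
(1,6): OLD=442005353939/2147483648 → NEW=255, ERR=-105602976301/2147483648
(2,0): OLD=5823205/32768 → NEW=255, ERR=-2532635/32768
(2,1): OLD=155682727/1048576 → NEW=255, ERR=-111704153/1048576
(2,2): OLD=1925103029/16777216 → NEW=0, ERR=1925103029/16777216
(2,3): OLD=23832698445/134217728 → NEW=255, ERR=-10392822195/134217728
(2,4): OLD=122768994973/1073741824 → NEW=0, ERR=122768994973/1073741824
(2,5): OLD=7866192169375/34359738368 → NEW=255, ERR=-895541114465/34359738368
(2,6): OLD=68973405696585/549755813888 → NEW=0, ERR=68973405696585/549755813888
(3,0): OLD=2128569877/16777216 → NEW=0, ERR=2128569877/16777216
(3,1): OLD=30185625841/134217728 → NEW=255, ERR=-4039894799/134217728
(3,2): OLD=195971399843/1073741824 → NEW=255, ERR=-77832765277/1073741824
(3,3): OLD=617182241125/4294967296 → NEW=255, ERR=-478034419355/4294967296
(3,4): OLD=90880018897429/549755813888 → NEW=255, ERR=-49307713644011/549755813888
(3,5): OLD=801701584635023/4398046511104 → NEW=255, ERR=-319800275696497/4398046511104
(3,6): OLD=10468435452742353/70368744177664 → NEW=255, ERR=-7475594312561967/70368744177664
(4,0): OLD=440242814491/2147483648 → NEW=255, ERR=-107365515749/2147483648
(4,1): OLD=4262628035679/34359738368 → NEW=0, ERR=4262628035679/34359738368
(4,2): OLD=84592707686129/549755813888 → NEW=255, ERR=-55595024855311/549755813888
(4,3): OLD=209470524079275/4398046511104 → NEW=0, ERR=209470524079275/4398046511104
(4,4): OLD=5214988012777169/35184372088832 → NEW=255, ERR=-3757026869874991/35184372088832
(4,5): OLD=113755813223065361/1125899906842624 → NEW=0, ERR=113755813223065361/1125899906842624
(4,6): OLD=3178822023590134215/18014398509481984 → NEW=255, ERR=-1414849596327771705/18014398509481984
(5,0): OLD=100955666091405/549755813888 → NEW=255, ERR=-39232066450035/549755813888
(5,1): OLD=824462960796207/4398046511104 → NEW=255, ERR=-297038899535313/4398046511104
(5,2): OLD=3466842543625529/35184372088832 → NEW=0, ERR=3466842543625529/35184372088832
(5,3): OLD=46344950186609661/281474976710656 → NEW=255, ERR=-25431168874607619/281474976710656
(5,4): OLD=1405552273887654527/18014398509481984 → NEW=0, ERR=1405552273887654527/18014398509481984
(5,5): OLD=35352745017596780303/144115188075855872 → NEW=255, ERR=-1396627941746467057/144115188075855872
(5,6): OLD=358630420287253752065/2305843009213693952 → NEW=255, ERR=-229359547062238205695/2305843009213693952
(6,0): OLD=7250487339910293/70368744177664 → NEW=0, ERR=7250487339910293/70368744177664
(6,1): OLD=203773336851190937/1125899906842624 → NEW=255, ERR=-83331139393678183/1125899906842624
(6,2): OLD=2832752578154762923/18014398509481984 → NEW=255, ERR=-1760919041763142997/18014398509481984
(6,3): OLD=12219186826131940405/144115188075855872 → NEW=0, ERR=12219186826131940405/144115188075855872
(6,4): OLD=57361624098172110607/288230376151711744 → NEW=255, ERR=-16137121820514384113/288230376151711744
(6,5): OLD=4895889930233306249851/36893488147419103232 → NEW=255, ERR=-4511949547358565074309/36893488147419103232
(6,6): OLD=51240932032121264552109/590295810358705651712 → NEW=0, ERR=51240932032121264552109/590295810358705651712
Output grid:
  Row 0: ###.###  (1 black, running=1)
  Row 1: .#.##.#  (3 black, running=4)
  Row 2: ##.#.#.  (3 black, running=7)
  Row 3: .######  (1 black, running=8)
  Row 4: #.#.#.#  (3 black, running=11)
  Row 5: ##.#.##  (2 black, running=13)
  Row 6: .##.##.  (3 black, running=16)

Answer: 16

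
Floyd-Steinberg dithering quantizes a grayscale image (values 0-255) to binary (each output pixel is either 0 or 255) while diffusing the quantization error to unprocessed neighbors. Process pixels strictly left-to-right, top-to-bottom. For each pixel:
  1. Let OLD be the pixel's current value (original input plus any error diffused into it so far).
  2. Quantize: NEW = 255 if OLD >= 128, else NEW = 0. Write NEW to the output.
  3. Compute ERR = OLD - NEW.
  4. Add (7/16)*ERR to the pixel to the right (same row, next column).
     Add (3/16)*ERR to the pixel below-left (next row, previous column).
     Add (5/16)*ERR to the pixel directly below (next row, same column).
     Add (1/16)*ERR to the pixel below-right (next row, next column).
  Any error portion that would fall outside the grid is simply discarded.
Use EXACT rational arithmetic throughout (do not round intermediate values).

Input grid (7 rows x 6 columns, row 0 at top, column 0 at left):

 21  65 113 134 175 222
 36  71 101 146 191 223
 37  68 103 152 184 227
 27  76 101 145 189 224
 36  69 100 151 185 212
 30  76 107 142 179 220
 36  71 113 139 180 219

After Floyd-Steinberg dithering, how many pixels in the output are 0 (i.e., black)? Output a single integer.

(0,0): OLD=21 → NEW=0, ERR=21
(0,1): OLD=1187/16 → NEW=0, ERR=1187/16
(0,2): OLD=37237/256 → NEW=255, ERR=-28043/256
(0,3): OLD=352563/4096 → NEW=0, ERR=352563/4096
(0,4): OLD=13936741/65536 → NEW=255, ERR=-2774939/65536
(0,5): OLD=213359299/1048576 → NEW=255, ERR=-54027581/1048576
(1,0): OLD=14457/256 → NEW=0, ERR=14457/256
(1,1): OLD=204111/2048 → NEW=0, ERR=204111/2048
(1,2): OLD=8594811/65536 → NEW=255, ERR=-8116869/65536
(1,3): OLD=27243807/262144 → NEW=0, ERR=27243807/262144
(1,4): OLD=3673453117/16777216 → NEW=255, ERR=-604736963/16777216
(1,5): OLD=50595357083/268435456 → NEW=255, ERR=-17855684197/268435456
(2,0): OLD=2403029/32768 → NEW=0, ERR=2403029/32768
(2,1): OLD=116953719/1048576 → NEW=0, ERR=116953719/1048576
(2,2): OLD=2328810277/16777216 → NEW=255, ERR=-1949379803/16777216
(2,3): OLD=15991209789/134217728 → NEW=0, ERR=15991209789/134217728
(2,4): OLD=940102568247/4294967296 → NEW=255, ERR=-155114092233/4294967296
(2,5): OLD=12930255175153/68719476736 → NEW=255, ERR=-4593211392527/68719476736
(3,0): OLD=1188330629/16777216 → NEW=0, ERR=1188330629/16777216
(3,1): OLD=16728959009/134217728 → NEW=0, ERR=16728959009/134217728
(3,2): OLD=159483537395/1073741824 → NEW=255, ERR=-114320627725/1073741824
(3,3): OLD=8357556610393/68719476736 → NEW=0, ERR=8357556610393/68719476736
(3,4): OLD=124154665889081/549755813888 → NEW=255, ERR=-16033066652359/549755813888
(3,5): OLD=1654510310901175/8796093022208 → NEW=255, ERR=-588493409761865/8796093022208
(4,0): OLD=175029513515/2147483648 → NEW=0, ERR=175029513515/2147483648
(4,1): OLD=4400527816879/34359738368 → NEW=255, ERR=-4361205466961/34359738368
(4,2): OLD=45949582211933/1099511627776 → NEW=0, ERR=45949582211933/1099511627776
(4,3): OLD=3433408974317233/17592186044416 → NEW=255, ERR=-1052598467008847/17592186044416
(4,4): OLD=40747964791721409/281474976710656 → NEW=255, ERR=-31028154269495871/281474976710656
(4,5): OLD=635198165428167847/4503599627370496 → NEW=255, ERR=-513219739551308633/4503599627370496
(5,0): OLD=17411419096957/549755813888 → NEW=0, ERR=17411419096957/549755813888
(5,1): OLD=1110436989574733/17592186044416 → NEW=0, ERR=1110436989574733/17592186044416
(5,2): OLD=18088057705953695/140737488355328 → NEW=255, ERR=-17800001824654945/140737488355328
(5,3): OLD=224781874418500677/4503599627370496 → NEW=0, ERR=224781874418500677/4503599627370496
(5,4): OLD=1272550710743843109/9007199254740992 → NEW=255, ERR=-1024285099215109851/9007199254740992
(5,5): OLD=18410247350045568681/144115188075855872 → NEW=0, ERR=18410247350045568681/144115188075855872
(6,0): OLD=16250237185820935/281474976710656 → NEW=0, ERR=16250237185820935/281474976710656
(6,1): OLD=424456828639742715/4503599627370496 → NEW=0, ERR=424456828639742715/4503599627370496
(6,2): OLD=2306080781851474563/18014398509481984 → NEW=255, ERR=-2287590838066431357/18014398509481984
(6,3): OLD=20122413078146434391/288230376151711744 → NEW=0, ERR=20122413078146434391/288230376151711744
(6,4): OLD=931922283052594742711/4611686018427387904 → NEW=255, ERR=-244057651646389172809/4611686018427387904
(6,5): OLD=16872149852253997751201/73786976294838206464 → NEW=255, ERR=-1943529102929744897119/73786976294838206464
Output grid:
  Row 0: ..#.##  (3 black, running=3)
  Row 1: ..#.##  (3 black, running=6)
  Row 2: ..#.##  (3 black, running=9)
  Row 3: ..#.##  (3 black, running=12)
  Row 4: .#.###  (2 black, running=14)
  Row 5: ..#.#.  (4 black, running=18)
  Row 6: ..#.##  (3 black, running=21)

Answer: 21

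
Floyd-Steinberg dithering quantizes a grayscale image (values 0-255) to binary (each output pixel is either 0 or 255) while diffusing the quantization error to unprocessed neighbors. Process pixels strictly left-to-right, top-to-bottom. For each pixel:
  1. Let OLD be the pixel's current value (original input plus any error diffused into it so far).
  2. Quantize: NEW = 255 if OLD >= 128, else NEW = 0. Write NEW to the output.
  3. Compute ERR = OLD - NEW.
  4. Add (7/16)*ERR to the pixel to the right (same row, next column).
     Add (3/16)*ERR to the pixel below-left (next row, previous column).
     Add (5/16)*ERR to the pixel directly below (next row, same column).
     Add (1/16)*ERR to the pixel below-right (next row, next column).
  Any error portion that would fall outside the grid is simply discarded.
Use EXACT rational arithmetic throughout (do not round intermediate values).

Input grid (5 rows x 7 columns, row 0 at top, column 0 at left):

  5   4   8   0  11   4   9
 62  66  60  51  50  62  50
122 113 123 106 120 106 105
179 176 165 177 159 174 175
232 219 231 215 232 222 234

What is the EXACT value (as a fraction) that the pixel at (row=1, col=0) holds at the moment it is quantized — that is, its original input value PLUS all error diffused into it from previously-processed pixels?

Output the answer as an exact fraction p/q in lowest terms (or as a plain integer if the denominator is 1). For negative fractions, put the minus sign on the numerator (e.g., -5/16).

Answer: 16569/256

Derivation:
(0,0): OLD=5 → NEW=0, ERR=5
(0,1): OLD=99/16 → NEW=0, ERR=99/16
(0,2): OLD=2741/256 → NEW=0, ERR=2741/256
(0,3): OLD=19187/4096 → NEW=0, ERR=19187/4096
(0,4): OLD=855205/65536 → NEW=0, ERR=855205/65536
(0,5): OLD=10180739/1048576 → NEW=0, ERR=10180739/1048576
(0,6): OLD=222260117/16777216 → NEW=0, ERR=222260117/16777216
(1,0): OLD=16569/256 → NEW=0, ERR=16569/256
Target (1,0): original=62, with diffused error = 16569/256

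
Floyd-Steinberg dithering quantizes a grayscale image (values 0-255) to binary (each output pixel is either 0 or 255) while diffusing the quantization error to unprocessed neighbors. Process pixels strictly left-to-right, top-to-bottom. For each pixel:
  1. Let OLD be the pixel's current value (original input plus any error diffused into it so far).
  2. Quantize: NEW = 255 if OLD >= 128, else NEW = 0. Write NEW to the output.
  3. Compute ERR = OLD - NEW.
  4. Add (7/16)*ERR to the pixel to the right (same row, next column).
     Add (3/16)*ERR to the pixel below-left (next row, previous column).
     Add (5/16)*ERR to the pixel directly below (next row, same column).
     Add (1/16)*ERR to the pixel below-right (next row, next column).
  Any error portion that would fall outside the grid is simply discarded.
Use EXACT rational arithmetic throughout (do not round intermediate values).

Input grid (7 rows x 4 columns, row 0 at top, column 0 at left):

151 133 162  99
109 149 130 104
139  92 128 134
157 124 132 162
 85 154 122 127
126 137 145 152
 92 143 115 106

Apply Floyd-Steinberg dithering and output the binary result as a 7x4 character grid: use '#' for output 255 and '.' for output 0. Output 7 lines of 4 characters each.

(0,0): OLD=151 → NEW=255, ERR=-104
(0,1): OLD=175/2 → NEW=0, ERR=175/2
(0,2): OLD=6409/32 → NEW=255, ERR=-1751/32
(0,3): OLD=38431/512 → NEW=0, ERR=38431/512
(1,0): OLD=2973/32 → NEW=0, ERR=2973/32
(1,1): OLD=51259/256 → NEW=255, ERR=-14021/256
(1,2): OLD=888679/8192 → NEW=0, ERR=888679/8192
(1,3): OLD=22478465/131072 → NEW=255, ERR=-10944895/131072
(2,0): OLD=646201/4096 → NEW=255, ERR=-398279/4096
(2,1): OLD=7666483/131072 → NEW=0, ERR=7666483/131072
(2,2): OLD=44147715/262144 → NEW=255, ERR=-22699005/262144
(2,3): OLD=322132479/4194304 → NEW=0, ERR=322132479/4194304
(3,0): OLD=288527673/2097152 → NEW=255, ERR=-246246087/2097152
(3,1): OLD=2301650631/33554432 → NEW=0, ERR=2301650631/33554432
(3,2): OLD=82144950745/536870912 → NEW=255, ERR=-54757131815/536870912
(3,3): OLD=1167946705519/8589934592 → NEW=255, ERR=-1022486615441/8589934592
(4,0): OLD=32839292453/536870912 → NEW=0, ERR=32839292453/536870912
(4,1): OLD=754773315551/4294967296 → NEW=255, ERR=-340443344929/4294967296
(4,2): OLD=5142537664591/137438953472 → NEW=0, ERR=5142537664591/137438953472
(4,3): OLD=219456962127321/2199023255552 → NEW=0, ERR=219456962127321/2199023255552
(5,0): OLD=8950895732069/68719476736 → NEW=255, ERR=-8572570835611/68719476736
(5,1): OLD=150613730985171/2199023255552 → NEW=0, ERR=150613730985171/2199023255552
(5,2): OLD=13772455032661/68719476736 → NEW=255, ERR=-3751011535019/68719476736
(5,3): OLD=5687363386928269/35184372088832 → NEW=255, ERR=-3284651495723891/35184372088832
(6,0): OLD=2317192091430297/35184372088832 → NEW=0, ERR=2317192091430297/35184372088832
(6,1): OLD=98620576472451359/562949953421312 → NEW=255, ERR=-44931661649983201/562949953421312
(6,2): OLD=448558693608410441/9007199254740992 → NEW=0, ERR=448558693608410441/9007199254740992
(6,3): OLD=13720114292855004671/144115188075855872 → NEW=0, ERR=13720114292855004671/144115188075855872
Row 0: #.#.
Row 1: .#.#
Row 2: #.#.
Row 3: #.##
Row 4: .#..
Row 5: #.##
Row 6: .#..

Answer: #.#.
.#.#
#.#.
#.##
.#..
#.##
.#..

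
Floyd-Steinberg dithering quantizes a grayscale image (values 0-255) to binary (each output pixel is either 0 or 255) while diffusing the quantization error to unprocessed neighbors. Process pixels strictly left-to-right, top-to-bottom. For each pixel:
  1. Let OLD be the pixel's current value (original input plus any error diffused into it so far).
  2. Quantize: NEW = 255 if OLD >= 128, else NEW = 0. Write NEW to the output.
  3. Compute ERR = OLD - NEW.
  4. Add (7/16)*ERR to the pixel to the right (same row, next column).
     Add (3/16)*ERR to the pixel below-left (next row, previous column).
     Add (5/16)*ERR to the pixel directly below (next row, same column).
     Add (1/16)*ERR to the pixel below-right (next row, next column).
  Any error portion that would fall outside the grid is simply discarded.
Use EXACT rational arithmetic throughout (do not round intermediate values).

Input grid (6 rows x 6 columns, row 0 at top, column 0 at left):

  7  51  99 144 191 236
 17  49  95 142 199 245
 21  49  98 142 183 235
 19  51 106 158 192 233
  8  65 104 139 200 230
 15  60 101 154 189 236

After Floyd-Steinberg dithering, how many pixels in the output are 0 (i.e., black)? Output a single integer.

Answer: 18

Derivation:
(0,0): OLD=7 → NEW=0, ERR=7
(0,1): OLD=865/16 → NEW=0, ERR=865/16
(0,2): OLD=31399/256 → NEW=0, ERR=31399/256
(0,3): OLD=809617/4096 → NEW=255, ERR=-234863/4096
(0,4): OLD=10873335/65536 → NEW=255, ERR=-5838345/65536
(0,5): OLD=206595521/1048576 → NEW=255, ERR=-60791359/1048576
(1,0): OLD=7507/256 → NEW=0, ERR=7507/256
(1,1): OLD=209221/2048 → NEW=0, ERR=209221/2048
(1,2): OLD=11183785/65536 → NEW=255, ERR=-5527895/65536
(1,3): OLD=20484149/262144 → NEW=0, ERR=20484149/262144
(1,4): OLD=3202655551/16777216 → NEW=255, ERR=-1075534529/16777216
(1,5): OLD=51880019977/268435456 → NEW=255, ERR=-16571021303/268435456
(2,0): OLD=1616071/32768 → NEW=0, ERR=1616071/32768
(2,1): OLD=92818685/1048576 → NEW=0, ERR=92818685/1048576
(2,2): OLD=2204597303/16777216 → NEW=255, ERR=-2073592777/16777216
(2,3): OLD=12757934143/134217728 → NEW=0, ERR=12757934143/134217728
(2,4): OLD=849810035517/4294967296 → NEW=255, ERR=-245406624963/4294967296
(2,5): OLD=12830212114555/68719476736 → NEW=255, ERR=-4693254453125/68719476736
(3,0): OLD=855794519/16777216 → NEW=0, ERR=855794519/16777216
(3,1): OLD=10856457355/134217728 → NEW=0, ERR=10856457355/134217728
(3,2): OLD=135419675601/1073741824 → NEW=0, ERR=135419675601/1073741824
(3,3): OLD=15423638078195/68719476736 → NEW=255, ERR=-2099828489485/68719476736
(3,4): OLD=84613601015699/549755813888 → NEW=255, ERR=-55574131525741/549755813888
(3,5): OLD=1441328527374013/8796093022208 → NEW=255, ERR=-801675193289027/8796093022208
(4,0): OLD=83981022009/2147483648 → NEW=0, ERR=83981022009/2147483648
(4,1): OLD=4611826488421/34359738368 → NEW=255, ERR=-4149906795419/34359738368
(4,2): OLD=98843831042463/1099511627776 → NEW=0, ERR=98843831042463/1099511627776
(4,3): OLD=2774459356973243/17592186044416 → NEW=255, ERR=-1711548084352837/17592186044416
(4,4): OLD=30074690454500459/281474976710656 → NEW=0, ERR=30074690454500459/281474976710656
(4,5): OLD=1089628761209293581/4503599627370496 → NEW=255, ERR=-58789143770182899/4503599627370496
(5,0): OLD=2515098582783/549755813888 → NEW=0, ERR=2515098582783/549755813888
(5,1): OLD=766287231952879/17592186044416 → NEW=0, ERR=766287231952879/17592186044416
(5,2): OLD=17220546611265205/140737488355328 → NEW=0, ERR=17220546611265205/140737488355328
(5,3): OLD=913246240534914199/4503599627370496 → NEW=255, ERR=-235171664444562281/4503599627370496
(5,4): OLD=1720516889688950711/9007199254740992 → NEW=255, ERR=-576318920270002249/9007199254740992
(5,5): OLD=30351450600854155747/144115188075855872 → NEW=255, ERR=-6397922358489091613/144115188075855872
Output grid:
  Row 0: ...###  (3 black, running=3)
  Row 1: ..#.##  (3 black, running=6)
  Row 2: ..#.##  (3 black, running=9)
  Row 3: ...###  (3 black, running=12)
  Row 4: .#.#.#  (3 black, running=15)
  Row 5: ...###  (3 black, running=18)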